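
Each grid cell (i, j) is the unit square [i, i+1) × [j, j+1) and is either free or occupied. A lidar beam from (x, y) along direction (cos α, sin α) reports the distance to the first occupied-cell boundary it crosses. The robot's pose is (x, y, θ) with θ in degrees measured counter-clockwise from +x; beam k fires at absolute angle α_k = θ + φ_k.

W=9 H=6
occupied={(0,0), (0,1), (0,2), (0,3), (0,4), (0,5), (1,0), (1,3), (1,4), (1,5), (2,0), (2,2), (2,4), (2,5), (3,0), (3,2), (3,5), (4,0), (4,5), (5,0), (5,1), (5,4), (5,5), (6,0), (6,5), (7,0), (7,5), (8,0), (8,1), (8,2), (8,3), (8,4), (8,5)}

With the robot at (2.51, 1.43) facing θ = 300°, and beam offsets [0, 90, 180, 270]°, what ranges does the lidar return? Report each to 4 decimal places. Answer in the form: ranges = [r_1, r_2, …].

beam 1: φ=0°, α=300°
  cosα=0.5000 sinα=-0.8660 | (2,1) | tMaxX 0.9800 tMaxY 0.4965 | tΔX 2.0000 tΔY 1.1547
    t=0.4965 [y] (2,0) — stop
  → r_1 = 0.4965
beam 2: φ=90°, α=30°
  cosα=0.8660 sinα=0.5000 | (2,1) | tMaxX 0.5658 tMaxY 1.1400 | tΔX 1.1547 tΔY 2.0000
    t=0.5658 [x] (3,1)
    t=1.1400 [y] (3,2) — stop
  → r_2 = 1.1400
beam 3: φ=180°, α=120°
  cosα=-0.5000 sinα=0.8660 | (2,1) | tMaxX 1.0200 tMaxY 0.6582 | tΔX 2.0000 tΔY 1.1547
    t=0.6582 [y] (2,2) — stop
  → r_3 = 0.6582
beam 4: φ=270°, α=210°
  cosα=-0.8660 sinα=-0.5000 | (2,1) | tMaxX 0.5889 tMaxY 0.8600 | tΔX 1.1547 tΔY 2.0000
    t=0.5889 [x] (1,1)
    t=0.8600 [y] (1,0) — stop
  → r_4 = 0.8600

ranges = [0.4965, 1.1400, 0.6582, 0.8600]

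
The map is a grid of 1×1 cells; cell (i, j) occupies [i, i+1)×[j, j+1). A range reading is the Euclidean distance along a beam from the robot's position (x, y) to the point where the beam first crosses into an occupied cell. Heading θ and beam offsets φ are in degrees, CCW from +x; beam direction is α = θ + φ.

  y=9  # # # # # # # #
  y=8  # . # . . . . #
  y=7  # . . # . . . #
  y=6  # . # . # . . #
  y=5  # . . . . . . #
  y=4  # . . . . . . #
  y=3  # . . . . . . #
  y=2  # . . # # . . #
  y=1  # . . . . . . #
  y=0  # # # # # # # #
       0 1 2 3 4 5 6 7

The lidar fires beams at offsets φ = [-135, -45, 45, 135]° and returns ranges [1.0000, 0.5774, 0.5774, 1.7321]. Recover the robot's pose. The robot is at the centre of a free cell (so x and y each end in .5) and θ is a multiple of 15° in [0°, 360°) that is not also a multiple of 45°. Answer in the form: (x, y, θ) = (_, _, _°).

(x, y, θ) = (1.5, 1.5, 255°)

Enumerate (i+0.5, j+0.5, θ) over the 42 free cells and 16 admissible headings. For each, cast all 4 beams and compare to the given ranges.
  (6.5, 2.5, 345°): beam 1 = 3.0000 ≠ 1.0000 ✗
  (4.5, 7.5, 240°): beam 1 = 1.5529 ≠ 1.0000 ✗
  (4.5, 7.5, 345°): beam 1 = 0.5774 ≠ 1.0000 ✗
  …
  (1.5, 1.5, 255°): r_1=1.0000, r_2=0.5774, r_3=0.5774, r_4=1.7321 — all match ✓
Only this pose fits every beam.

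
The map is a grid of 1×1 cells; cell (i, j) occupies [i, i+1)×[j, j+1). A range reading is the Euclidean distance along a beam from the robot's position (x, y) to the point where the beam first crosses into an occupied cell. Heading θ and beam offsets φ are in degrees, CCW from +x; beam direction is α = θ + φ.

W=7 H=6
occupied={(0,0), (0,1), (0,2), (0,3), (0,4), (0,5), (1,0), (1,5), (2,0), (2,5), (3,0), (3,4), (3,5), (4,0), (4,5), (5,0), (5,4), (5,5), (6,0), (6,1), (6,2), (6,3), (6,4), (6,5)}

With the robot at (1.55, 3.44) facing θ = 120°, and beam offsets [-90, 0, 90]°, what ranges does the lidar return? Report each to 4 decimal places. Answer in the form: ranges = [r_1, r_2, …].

ranges = [1.6743, 1.1000, 0.6351]

beam 1: φ=-90°, α=30°
  direction (0.8660, 0.5000); cell (1,3); t to first gridline: x 0.5196, y 1.1200 (then +1.1547 / +2.0000)
    (2,3) via x @ 0.5196
    (2,4) via y @ 1.1200
    (3,4) via x @ 1.6743  # hit
  → r_1 = 1.6743
beam 2: φ=0°, α=120°
  direction (-0.5000, 0.8660); cell (1,3); t to first gridline: x 1.1000, y 0.6466 (then +2.0000 / +1.1547)
    (1,4) via y @ 0.6466
    (0,4) via x @ 1.1000  # hit
  → r_2 = 1.1000
beam 3: φ=90°, α=210°
  direction (-0.8660, -0.5000); cell (1,3); t to first gridline: x 0.6351, y 0.8800 (then +1.1547 / +2.0000)
    (0,3) via x @ 0.6351  # hit
  → r_3 = 0.6351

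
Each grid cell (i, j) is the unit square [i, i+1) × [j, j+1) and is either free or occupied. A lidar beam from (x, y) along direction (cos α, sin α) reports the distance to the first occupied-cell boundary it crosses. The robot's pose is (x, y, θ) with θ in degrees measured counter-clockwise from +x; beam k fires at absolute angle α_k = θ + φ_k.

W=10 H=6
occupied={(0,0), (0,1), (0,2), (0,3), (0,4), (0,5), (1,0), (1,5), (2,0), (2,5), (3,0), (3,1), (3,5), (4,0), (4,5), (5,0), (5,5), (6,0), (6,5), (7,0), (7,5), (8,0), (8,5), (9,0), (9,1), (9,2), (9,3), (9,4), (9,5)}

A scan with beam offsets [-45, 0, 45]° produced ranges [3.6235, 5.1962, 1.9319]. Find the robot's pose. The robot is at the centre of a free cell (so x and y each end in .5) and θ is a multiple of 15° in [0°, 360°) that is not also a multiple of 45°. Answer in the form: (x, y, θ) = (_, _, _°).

(x, y, θ) = (4.5, 4.5, 330°)

Candidates: 31 free-cell centres × 16 headings = 496 poses. Raycast each; keep the one whose scan matches to 4 dp.
  (5.5, 4.5, 150°): beam 1 = 0.5176 ≠ 3.6235 ✗
  (4.5, 4.5, 150°): beam 1 = 0.5176 ≠ 3.6235 ✗
  (7.5, 3.5, 300°): beam 1 = 2.5882 ≠ 3.6235 ✗
  (5.5, 4.5, 15°): beam 1 = 4.0415 ≠ 3.6235 ✗
  …
  (4.5, 4.5, 330°): r_1=3.6235, r_2=5.1962, r_3=1.9319 — all match ✓
Only this pose fits every beam.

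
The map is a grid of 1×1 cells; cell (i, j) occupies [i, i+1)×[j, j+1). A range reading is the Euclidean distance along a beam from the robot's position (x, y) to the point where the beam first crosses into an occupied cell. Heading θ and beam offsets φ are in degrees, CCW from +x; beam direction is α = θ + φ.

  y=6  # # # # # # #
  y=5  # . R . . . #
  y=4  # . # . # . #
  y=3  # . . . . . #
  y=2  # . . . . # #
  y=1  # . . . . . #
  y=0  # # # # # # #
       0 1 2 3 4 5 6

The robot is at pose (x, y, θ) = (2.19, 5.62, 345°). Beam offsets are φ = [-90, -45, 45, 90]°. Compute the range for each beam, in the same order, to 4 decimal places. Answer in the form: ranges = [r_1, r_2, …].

ranges = [0.6419, 0.7159, 0.7600, 0.3934]

beam 1: φ=-90°, α=255°
  dir = (cos 255°, sin 255°) = (-0.2588, -0.9659); from cell (2,5)
  next x-line at t=0.7341, next y-line at t=0.6419; Δt_x=3.8637, Δt_y=1.0353
    y: enter (2,4) at t=0.6419 ← occupied
  → r_1 = 0.6419
beam 2: φ=-45°, α=300°
  dir = (cos 300°, sin 300°) = (0.5000, -0.8660); from cell (2,5)
  next x-line at t=1.6200, next y-line at t=0.7159; Δt_x=2.0000, Δt_y=1.1547
    y: enter (2,4) at t=0.7159 ← occupied
  → r_2 = 0.7159
beam 3: φ=45°, α=30°
  dir = (cos 30°, sin 30°) = (0.8660, 0.5000); from cell (2,5)
  next x-line at t=0.9353, next y-line at t=0.7600; Δt_x=1.1547, Δt_y=2.0000
    y: enter (2,6) at t=0.7600 ← occupied
  → r_3 = 0.7600
beam 4: φ=90°, α=75°
  dir = (cos 75°, sin 75°) = (0.2588, 0.9659); from cell (2,5)
  next x-line at t=3.1296, next y-line at t=0.3934; Δt_x=3.8637, Δt_y=1.0353
    y: enter (2,6) at t=0.3934 ← occupied
  → r_4 = 0.3934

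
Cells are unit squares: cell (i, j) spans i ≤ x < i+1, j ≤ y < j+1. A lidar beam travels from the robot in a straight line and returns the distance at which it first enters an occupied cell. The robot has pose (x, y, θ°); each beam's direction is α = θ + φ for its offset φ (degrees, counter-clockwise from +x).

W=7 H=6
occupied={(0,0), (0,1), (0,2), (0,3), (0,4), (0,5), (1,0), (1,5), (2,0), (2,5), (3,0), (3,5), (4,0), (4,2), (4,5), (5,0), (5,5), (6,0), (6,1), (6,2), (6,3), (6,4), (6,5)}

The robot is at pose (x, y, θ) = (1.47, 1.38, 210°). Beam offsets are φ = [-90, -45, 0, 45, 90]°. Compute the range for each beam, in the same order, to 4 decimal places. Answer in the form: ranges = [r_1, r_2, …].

ranges = [0.9400, 0.4866, 0.5427, 0.3934, 0.4388]

beam 1: φ=-90°, α=120°
  d=(-0.5000,0.8660)  start (1,1)  tX=0.9400 tY=0.7159  stride 1/|dx|=2.0000 1/|dy|=1.1547
    cross y-line → (1,2), t=0.7159
    cross x-line → (0,2), t=0.9400 (wall)
  → r_1 = 0.9400
beam 2: φ=-45°, α=165°
  d=(-0.9659,0.2588)  start (1,1)  tX=0.4866 tY=2.3955  stride 1/|dx|=1.0353 1/|dy|=3.8637
    cross x-line → (0,1), t=0.4866 (wall)
  → r_2 = 0.4866
beam 3: φ=0°, α=210°
  d=(-0.8660,-0.5000)  start (1,1)  tX=0.5427 tY=0.7600  stride 1/|dx|=1.1547 1/|dy|=2.0000
    cross x-line → (0,1), t=0.5427 (wall)
  → r_3 = 0.5427
beam 4: φ=45°, α=255°
  d=(-0.2588,-0.9659)  start (1,1)  tX=1.8159 tY=0.3934  stride 1/|dx|=3.8637 1/|dy|=1.0353
    cross y-line → (1,0), t=0.3934 (wall)
  → r_4 = 0.3934
beam 5: φ=90°, α=300°
  d=(0.5000,-0.8660)  start (1,1)  tX=1.0600 tY=0.4388  stride 1/|dx|=2.0000 1/|dy|=1.1547
    cross y-line → (1,0), t=0.4388 (wall)
  → r_5 = 0.4388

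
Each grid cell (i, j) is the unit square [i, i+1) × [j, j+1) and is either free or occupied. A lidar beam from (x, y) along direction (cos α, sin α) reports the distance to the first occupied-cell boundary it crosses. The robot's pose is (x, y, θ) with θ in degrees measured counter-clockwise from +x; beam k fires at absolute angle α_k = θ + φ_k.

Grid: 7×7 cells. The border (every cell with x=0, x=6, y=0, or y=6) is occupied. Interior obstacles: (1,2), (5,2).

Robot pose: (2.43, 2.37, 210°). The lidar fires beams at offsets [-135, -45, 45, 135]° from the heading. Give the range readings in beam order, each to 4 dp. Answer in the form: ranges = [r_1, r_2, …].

ranges = [3.7581, 0.4452, 1.4183, 3.6959]

beam 1: φ=-135°, α=75°
  dir = (cos 75°, sin 75°) = (0.2588, 0.9659); from cell (2,2)
  next x-line at t=2.2023, next y-line at t=0.6522; Δt_x=3.8637, Δt_y=1.0353
    y: enter (2,3) at t=0.6522
    y: enter (2,4) at t=1.6875
    x: enter (3,4) at t=2.2023
    y: enter (3,5) at t=2.7228
    y: enter (3,6) at t=3.7581 ← occupied
  → r_1 = 3.7581
beam 2: φ=-45°, α=165°
  dir = (cos 165°, sin 165°) = (-0.9659, 0.2588); from cell (2,2)
  next x-line at t=0.4452, next y-line at t=2.4341; Δt_x=1.0353, Δt_y=3.8637
    x: enter (1,2) at t=0.4452 ← occupied
  → r_2 = 0.4452
beam 3: φ=45°, α=255°
  dir = (cos 255°, sin 255°) = (-0.2588, -0.9659); from cell (2,2)
  next x-line at t=1.6614, next y-line at t=0.3831; Δt_x=3.8637, Δt_y=1.0353
    y: enter (2,1) at t=0.3831
    y: enter (2,0) at t=1.4183 ← occupied
  → r_3 = 1.4183
beam 4: φ=135°, α=345°
  dir = (cos 345°, sin 345°) = (0.9659, -0.2588); from cell (2,2)
  next x-line at t=0.5901, next y-line at t=1.4296; Δt_x=1.0353, Δt_y=3.8637
    x: enter (3,2) at t=0.5901
    y: enter (3,1) at t=1.4296
    x: enter (4,1) at t=1.6254
    x: enter (5,1) at t=2.6607
    x: enter (6,1) at t=3.6959 ← occupied
  → r_4 = 3.6959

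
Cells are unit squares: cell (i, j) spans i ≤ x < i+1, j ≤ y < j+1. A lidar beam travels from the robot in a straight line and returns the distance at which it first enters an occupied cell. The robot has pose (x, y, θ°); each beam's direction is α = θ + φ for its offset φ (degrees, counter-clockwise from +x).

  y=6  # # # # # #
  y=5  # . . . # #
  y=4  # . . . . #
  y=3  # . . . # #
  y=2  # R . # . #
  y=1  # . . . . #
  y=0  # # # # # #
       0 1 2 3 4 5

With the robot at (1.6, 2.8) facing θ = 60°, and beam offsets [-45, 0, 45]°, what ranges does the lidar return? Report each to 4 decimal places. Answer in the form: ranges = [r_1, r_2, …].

beam 1: φ=-45°, α=15°
  d=(0.9659,0.2588)  start (1,2)  tX=0.4141 tY=0.7727  stride 1/|dx|=1.0353 1/|dy|=3.8637
    cross x-line → (2,2), t=0.4141
    cross y-line → (2,3), t=0.7727
    cross x-line → (3,3), t=1.4494
    cross x-line → (4,3), t=2.4847 (wall)
  → r_1 = 2.4847
beam 2: φ=0°, α=60°
  d=(0.5000,0.8660)  start (1,2)  tX=0.8000 tY=0.2309  stride 1/|dx|=2.0000 1/|dy|=1.1547
    cross y-line → (1,3), t=0.2309
    cross x-line → (2,3), t=0.8000
    cross y-line → (2,4), t=1.3856
    cross y-line → (2,5), t=2.5403
    cross x-line → (3,5), t=2.8000
    cross y-line → (3,6), t=3.6950 (wall)
  → r_2 = 3.6950
beam 3: φ=45°, α=105°
  d=(-0.2588,0.9659)  start (1,2)  tX=2.3182 tY=0.2071  stride 1/|dx|=3.8637 1/|dy|=1.0353
    cross y-line → (1,3), t=0.2071
    cross y-line → (1,4), t=1.2423
    cross y-line → (1,5), t=2.2776
    cross x-line → (0,5), t=2.3182 (wall)
  → r_3 = 2.3182

ranges = [2.4847, 3.6950, 2.3182]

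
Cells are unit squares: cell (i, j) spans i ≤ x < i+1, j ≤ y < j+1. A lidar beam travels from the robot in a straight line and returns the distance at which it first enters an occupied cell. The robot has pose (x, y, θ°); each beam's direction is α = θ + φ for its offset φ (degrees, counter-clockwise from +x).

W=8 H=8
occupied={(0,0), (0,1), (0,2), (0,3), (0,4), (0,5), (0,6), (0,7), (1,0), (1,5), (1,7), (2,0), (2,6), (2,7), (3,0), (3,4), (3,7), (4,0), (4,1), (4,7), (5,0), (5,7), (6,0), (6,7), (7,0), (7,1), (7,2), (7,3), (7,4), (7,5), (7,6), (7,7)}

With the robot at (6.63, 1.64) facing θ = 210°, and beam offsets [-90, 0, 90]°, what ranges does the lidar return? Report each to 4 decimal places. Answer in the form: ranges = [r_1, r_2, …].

beam 1: φ=-90°, α=120°
  direction (-0.5000, 0.8660); cell (6,1); t to first gridline: x 1.2600, y 0.4157 (then +2.0000 / +1.1547)
    (6,2) via y @ 0.4157
    (5,2) via x @ 1.2600
    (5,3) via y @ 1.5704
    (5,4) via y @ 2.7251
    (4,4) via x @ 3.2600
    (4,5) via y @ 3.8798
    (4,6) via y @ 5.0345
    (3,6) via x @ 5.2600
    (3,7) via y @ 6.1892  # hit
  → r_1 = 6.1892
beam 2: φ=0°, α=210°
  direction (-0.8660, -0.5000); cell (6,1); t to first gridline: x 0.7275, y 1.2800 (then +1.1547 / +2.0000)
    (5,1) via x @ 0.7275
    (5,0) via y @ 1.2800  # hit
  → r_2 = 1.2800
beam 3: φ=90°, α=300°
  direction (0.5000, -0.8660); cell (6,1); t to first gridline: x 0.7400, y 0.7390 (then +2.0000 / +1.1547)
    (6,0) via y @ 0.7390  # hit
  → r_3 = 0.7390

ranges = [6.1892, 1.2800, 0.7390]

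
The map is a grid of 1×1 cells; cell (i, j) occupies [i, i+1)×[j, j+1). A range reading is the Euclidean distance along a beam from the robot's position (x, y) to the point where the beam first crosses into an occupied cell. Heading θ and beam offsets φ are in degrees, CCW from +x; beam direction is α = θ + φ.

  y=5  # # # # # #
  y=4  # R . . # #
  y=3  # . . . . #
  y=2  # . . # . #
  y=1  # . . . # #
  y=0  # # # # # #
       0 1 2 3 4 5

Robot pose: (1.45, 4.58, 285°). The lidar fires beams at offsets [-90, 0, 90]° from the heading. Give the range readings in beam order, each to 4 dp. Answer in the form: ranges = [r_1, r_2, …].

beam 1: φ=-90°, α=195°
  d=(-0.9659,-0.2588)  start (1,4)  tX=0.4659 tY=2.2409  stride 1/|dx|=1.0353 1/|dy|=3.8637
    cross x-line → (0,4), t=0.4659 (wall)
  → r_1 = 0.4659
beam 2: φ=0°, α=285°
  d=(0.2588,-0.9659)  start (1,4)  tX=2.1250 tY=0.6005  stride 1/|dx|=3.8637 1/|dy|=1.0353
    cross y-line → (1,3), t=0.6005
    cross y-line → (1,2), t=1.6357
    cross x-line → (2,2), t=2.1250
    cross y-line → (2,1), t=2.6710
    cross y-line → (2,0), t=3.7063 (wall)
  → r_2 = 3.7063
beam 3: φ=90°, α=15°
  d=(0.9659,0.2588)  start (1,4)  tX=0.5694 tY=1.6228  stride 1/|dx|=1.0353 1/|dy|=3.8637
    cross x-line → (2,4), t=0.5694
    cross x-line → (3,4), t=1.6047
    cross y-line → (3,5), t=1.6228 (wall)
  → r_3 = 1.6228

ranges = [0.4659, 3.7063, 1.6228]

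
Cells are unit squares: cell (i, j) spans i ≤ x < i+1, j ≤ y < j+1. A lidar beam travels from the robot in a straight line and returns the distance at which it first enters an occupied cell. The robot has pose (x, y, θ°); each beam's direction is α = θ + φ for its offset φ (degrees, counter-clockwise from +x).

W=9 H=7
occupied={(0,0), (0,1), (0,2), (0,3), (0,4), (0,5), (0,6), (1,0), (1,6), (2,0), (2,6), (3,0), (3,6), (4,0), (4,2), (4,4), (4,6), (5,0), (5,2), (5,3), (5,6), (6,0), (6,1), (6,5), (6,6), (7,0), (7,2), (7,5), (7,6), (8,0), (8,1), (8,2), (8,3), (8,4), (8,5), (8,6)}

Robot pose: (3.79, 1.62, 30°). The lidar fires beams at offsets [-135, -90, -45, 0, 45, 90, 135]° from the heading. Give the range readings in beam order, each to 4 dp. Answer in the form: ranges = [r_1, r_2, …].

ranges = [0.6419, 0.7159, 2.2880, 0.7600, 0.8114, 5.0576, 2.8884]

beam 1: φ=-135°, α=255°
  direction (-0.2588, -0.9659); cell (3,1); t to first gridline: x 3.0523, y 0.6419 (then +3.8637 / +1.0353)
    (3,0) via y @ 0.6419  # hit
  → r_1 = 0.6419
beam 2: φ=-90°, α=300°
  direction (0.5000, -0.8660); cell (3,1); t to first gridline: x 0.4200, y 0.7159 (then +2.0000 / +1.1547)
    (4,1) via x @ 0.4200
    (4,0) via y @ 0.7159  # hit
  → r_2 = 0.7159
beam 3: φ=-45°, α=345°
  direction (0.9659, -0.2588); cell (3,1); t to first gridline: x 0.2174, y 2.3955 (then +1.0353 / +3.8637)
    (4,1) via x @ 0.2174
    (5,1) via x @ 1.2527
    (6,1) via x @ 2.2880  # hit
  → r_3 = 2.2880
beam 4: φ=0°, α=30°
  direction (0.8660, 0.5000); cell (3,1); t to first gridline: x 0.2425, y 0.7600 (then +1.1547 / +2.0000)
    (4,1) via x @ 0.2425
    (4,2) via y @ 0.7600  # hit
  → r_4 = 0.7600
beam 5: φ=45°, α=75°
  direction (0.2588, 0.9659); cell (3,1); t to first gridline: x 0.8114, y 0.3934 (then +3.8637 / +1.0353)
    (3,2) via y @ 0.3934
    (4,2) via x @ 0.8114  # hit
  → r_5 = 0.8114
beam 6: φ=90°, α=120°
  direction (-0.5000, 0.8660); cell (3,1); t to first gridline: x 1.5800, y 0.4388 (then +2.0000 / +1.1547)
    (3,2) via y @ 0.4388
    (2,2) via x @ 1.5800
    (2,3) via y @ 1.5935
    (2,4) via y @ 2.7482
    (1,4) via x @ 3.5800
    (1,5) via y @ 3.9029
    (1,6) via y @ 5.0576  # hit
  → r_6 = 5.0576
beam 7: φ=135°, α=165°
  direction (-0.9659, 0.2588); cell (3,1); t to first gridline: x 0.8179, y 1.4682 (then +1.0353 / +3.8637)
    (2,1) via x @ 0.8179
    (2,2) via y @ 1.4682
    (1,2) via x @ 1.8531
    (0,2) via x @ 2.8884  # hit
  → r_7 = 2.8884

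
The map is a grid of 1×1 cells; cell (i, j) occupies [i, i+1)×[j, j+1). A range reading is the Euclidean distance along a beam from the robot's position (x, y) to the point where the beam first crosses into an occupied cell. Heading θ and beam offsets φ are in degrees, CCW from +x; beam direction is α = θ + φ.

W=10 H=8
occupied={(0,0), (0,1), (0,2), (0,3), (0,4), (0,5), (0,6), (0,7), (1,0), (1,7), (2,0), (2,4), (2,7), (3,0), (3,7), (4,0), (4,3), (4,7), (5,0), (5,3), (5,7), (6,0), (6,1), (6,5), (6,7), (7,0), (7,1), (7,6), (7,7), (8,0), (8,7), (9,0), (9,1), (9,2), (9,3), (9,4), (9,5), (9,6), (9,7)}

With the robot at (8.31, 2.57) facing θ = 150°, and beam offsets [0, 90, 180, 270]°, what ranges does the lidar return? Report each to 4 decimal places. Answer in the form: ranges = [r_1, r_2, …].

beam 1: φ=0°, α=150°
  direction (-0.8660, 0.5000); cell (8,2); t to first gridline: x 0.3580, y 0.8600 (then +1.1547 / +2.0000)
    (7,2) via x @ 0.3580
    (7,3) via y @ 0.8600
    (6,3) via x @ 1.5127
    (5,3) via x @ 2.6674  # hit
  → r_1 = 2.6674
beam 2: φ=90°, α=240°
  direction (-0.5000, -0.8660); cell (8,2); t to first gridline: x 0.6200, y 0.6582 (then +2.0000 / +1.1547)
    (7,2) via x @ 0.6200
    (7,1) via y @ 0.6582  # hit
  → r_2 = 0.6582
beam 3: φ=180°, α=330°
  direction (0.8660, -0.5000); cell (8,2); t to first gridline: x 0.7967, y 1.1400 (then +1.1547 / +2.0000)
    (9,2) via x @ 0.7967  # hit
  → r_3 = 0.7967
beam 4: φ=270°, α=60°
  direction (0.5000, 0.8660); cell (8,2); t to first gridline: x 1.3800, y 0.4965 (then +2.0000 / +1.1547)
    (8,3) via y @ 0.4965
    (9,3) via x @ 1.3800  # hit
  → r_4 = 1.3800

ranges = [2.6674, 0.6582, 0.7967, 1.3800]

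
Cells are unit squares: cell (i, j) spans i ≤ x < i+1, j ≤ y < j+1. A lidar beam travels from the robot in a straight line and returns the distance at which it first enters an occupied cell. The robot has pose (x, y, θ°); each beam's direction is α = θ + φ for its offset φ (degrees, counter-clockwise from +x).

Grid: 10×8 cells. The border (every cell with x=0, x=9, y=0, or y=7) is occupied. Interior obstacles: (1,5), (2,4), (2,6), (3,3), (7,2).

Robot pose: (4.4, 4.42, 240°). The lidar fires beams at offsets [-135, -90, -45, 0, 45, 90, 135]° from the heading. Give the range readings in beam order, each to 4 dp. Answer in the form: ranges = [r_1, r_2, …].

ranges = [2.6710, 2.7713, 1.4494, 0.8000, 3.5406, 3.0022, 4.7623]

beam 1: φ=-135°, α=105°
  dir = (cos 105°, sin 105°) = (-0.2588, 0.9659); from cell (4,4)
  next x-line at t=1.5455, next y-line at t=0.6005; Δt_x=3.8637, Δt_y=1.0353
    y: enter (4,5) at t=0.6005
    x: enter (3,5) at t=1.5455
    y: enter (3,6) at t=1.6357
    y: enter (3,7) at t=2.6710 ← occupied
  → r_1 = 2.6710
beam 2: φ=-90°, α=150°
  dir = (cos 150°, sin 150°) = (-0.8660, 0.5000); from cell (4,4)
  next x-line at t=0.4619, next y-line at t=1.1600; Δt_x=1.1547, Δt_y=2.0000
    x: enter (3,4) at t=0.4619
    y: enter (3,5) at t=1.1600
    x: enter (2,5) at t=1.6166
    x: enter (1,5) at t=2.7713 ← occupied
  → r_2 = 2.7713
beam 3: φ=-45°, α=195°
  dir = (cos 195°, sin 195°) = (-0.9659, -0.2588); from cell (4,4)
  next x-line at t=0.4141, next y-line at t=1.6228; Δt_x=1.0353, Δt_y=3.8637
    x: enter (3,4) at t=0.4141
    x: enter (2,4) at t=1.4494 ← occupied
  → r_3 = 1.4494
beam 4: φ=0°, α=240°
  dir = (cos 240°, sin 240°) = (-0.5000, -0.8660); from cell (4,4)
  next x-line at t=0.8000, next y-line at t=0.4850; Δt_x=2.0000, Δt_y=1.1547
    y: enter (4,3) at t=0.4850
    x: enter (3,3) at t=0.8000 ← occupied
  → r_4 = 0.8000
beam 5: φ=45°, α=285°
  dir = (cos 285°, sin 285°) = (0.2588, -0.9659); from cell (4,4)
  next x-line at t=2.3182, next y-line at t=0.4348; Δt_x=3.8637, Δt_y=1.0353
    y: enter (4,3) at t=0.4348
    y: enter (4,2) at t=1.4701
    x: enter (5,2) at t=2.3182
    y: enter (5,1) at t=2.5054
    y: enter (5,0) at t=3.5406 ← occupied
  → r_5 = 3.5406
beam 6: φ=90°, α=330°
  dir = (cos 330°, sin 330°) = (0.8660, -0.5000); from cell (4,4)
  next x-line at t=0.6928, next y-line at t=0.8400; Δt_x=1.1547, Δt_y=2.0000
    x: enter (5,4) at t=0.6928
    y: enter (5,3) at t=0.8400
    x: enter (6,3) at t=1.8475
    y: enter (6,2) at t=2.8400
    x: enter (7,2) at t=3.0022 ← occupied
  → r_6 = 3.0022
beam 7: φ=135°, α=15°
  dir = (cos 15°, sin 15°) = (0.9659, 0.2588); from cell (4,4)
  next x-line at t=0.6212, next y-line at t=2.2409; Δt_x=1.0353, Δt_y=3.8637
    x: enter (5,4) at t=0.6212
    x: enter (6,4) at t=1.6564
    y: enter (6,5) at t=2.2409
    x: enter (7,5) at t=2.6917
    x: enter (8,5) at t=3.7270
    x: enter (9,5) at t=4.7623 ← occupied
  → r_7 = 4.7623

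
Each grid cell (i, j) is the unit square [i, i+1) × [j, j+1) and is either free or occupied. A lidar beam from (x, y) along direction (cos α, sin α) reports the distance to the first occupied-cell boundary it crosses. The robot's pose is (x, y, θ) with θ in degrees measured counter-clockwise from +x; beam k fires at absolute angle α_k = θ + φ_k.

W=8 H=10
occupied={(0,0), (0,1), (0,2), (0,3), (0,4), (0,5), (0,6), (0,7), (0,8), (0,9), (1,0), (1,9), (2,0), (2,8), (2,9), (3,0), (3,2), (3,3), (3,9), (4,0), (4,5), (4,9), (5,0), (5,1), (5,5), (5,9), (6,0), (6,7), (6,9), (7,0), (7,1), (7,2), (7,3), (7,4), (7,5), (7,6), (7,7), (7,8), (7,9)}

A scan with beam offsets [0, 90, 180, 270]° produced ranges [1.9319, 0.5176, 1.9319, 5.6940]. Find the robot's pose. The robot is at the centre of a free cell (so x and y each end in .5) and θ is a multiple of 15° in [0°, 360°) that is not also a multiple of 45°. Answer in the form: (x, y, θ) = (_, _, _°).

The pose lattice has 41·16 = 656 candidates. Test each by forward raycasting.
  (1.5, 3.5, 285°): beam 1 = 2.5882 ≠ 1.9319 ✗
  (4.5, 2.5, 345°): beam 1 = 2.5882 ≠ 1.9319 ✗
  (3.5, 8.5, 120°): beam 1 = 0.5774 ≠ 1.9319 ✗
  …
  (6.5, 3.5, 255°): r_1=1.9319, r_2=0.5176, r_3=1.9319, r_4=5.6940 — all match ✓
Unique over the lattice → pose = (6.5, 3.5, 255°).

(x, y, θ) = (6.5, 3.5, 255°)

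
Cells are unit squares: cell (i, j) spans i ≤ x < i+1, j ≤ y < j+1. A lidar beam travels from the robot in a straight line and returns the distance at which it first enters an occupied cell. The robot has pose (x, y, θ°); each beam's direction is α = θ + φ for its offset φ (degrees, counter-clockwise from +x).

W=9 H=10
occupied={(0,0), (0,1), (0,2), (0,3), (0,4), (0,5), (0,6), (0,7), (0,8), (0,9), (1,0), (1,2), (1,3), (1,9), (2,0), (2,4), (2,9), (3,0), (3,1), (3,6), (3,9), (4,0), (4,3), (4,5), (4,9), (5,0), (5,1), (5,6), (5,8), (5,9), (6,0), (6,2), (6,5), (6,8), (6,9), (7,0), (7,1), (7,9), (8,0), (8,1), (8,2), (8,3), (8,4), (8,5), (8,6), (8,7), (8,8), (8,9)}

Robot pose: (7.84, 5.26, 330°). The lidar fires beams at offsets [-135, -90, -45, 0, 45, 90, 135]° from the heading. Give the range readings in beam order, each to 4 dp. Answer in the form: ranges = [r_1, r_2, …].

beam 1: φ=-135°, α=195°
  direction (-0.9659, -0.2588); cell (7,5); t to first gridline: x 0.8696, y 1.0046 (then +1.0353 / +3.8637)
    (6,5) via x @ 0.8696  # hit
  → r_1 = 0.8696
beam 2: φ=-90°, α=240°
  direction (-0.5000, -0.8660); cell (7,5); t to first gridline: x 1.6800, y 0.3002 (then +2.0000 / +1.1547)
    (7,4) via y @ 0.3002
    (7,3) via y @ 1.4549
    (6,3) via x @ 1.6800
    (6,2) via y @ 2.6096  # hit
  → r_2 = 2.6096
beam 3: φ=-45°, α=285°
  direction (0.2588, -0.9659); cell (7,5); t to first gridline: x 0.6182, y 0.2692 (then +3.8637 / +1.0353)
    (7,4) via y @ 0.2692
    (8,4) via x @ 0.6182  # hit
  → r_3 = 0.6182
beam 4: φ=0°, α=330°
  direction (0.8660, -0.5000); cell (7,5); t to first gridline: x 0.1848, y 0.5200 (then +1.1547 / +2.0000)
    (8,5) via x @ 0.1848  # hit
  → r_4 = 0.1848
beam 5: φ=45°, α=15°
  direction (0.9659, 0.2588); cell (7,5); t to first gridline: x 0.1656, y 2.8591 (then +1.0353 / +3.8637)
    (8,5) via x @ 0.1656  # hit
  → r_5 = 0.1656
beam 6: φ=90°, α=60°
  direction (0.5000, 0.8660); cell (7,5); t to first gridline: x 0.3200, y 0.8545 (then +2.0000 / +1.1547)
    (8,5) via x @ 0.3200  # hit
  → r_6 = 0.3200
beam 7: φ=135°, α=105°
  direction (-0.2588, 0.9659); cell (7,5); t to first gridline: x 3.2455, y 0.7661 (then +3.8637 / +1.0353)
    (7,6) via y @ 0.7661
    (7,7) via y @ 1.8014
    (7,8) via y @ 2.8367
    (6,8) via x @ 3.2455  # hit
  → r_7 = 3.2455

ranges = [0.8696, 2.6096, 0.6182, 0.1848, 0.1656, 0.3200, 3.2455]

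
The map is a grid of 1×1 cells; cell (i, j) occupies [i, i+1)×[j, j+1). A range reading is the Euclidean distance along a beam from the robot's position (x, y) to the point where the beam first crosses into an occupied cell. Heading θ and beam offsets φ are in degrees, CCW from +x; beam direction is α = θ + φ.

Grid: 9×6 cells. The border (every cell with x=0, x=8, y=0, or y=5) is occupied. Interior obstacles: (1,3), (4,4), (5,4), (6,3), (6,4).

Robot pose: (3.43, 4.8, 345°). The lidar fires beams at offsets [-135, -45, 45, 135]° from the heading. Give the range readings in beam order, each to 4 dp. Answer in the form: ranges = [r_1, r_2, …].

ranges = [1.6512, 4.3879, 0.4000, 0.2309]

beam 1: φ=-135°, α=210°
  direction (-0.8660, -0.5000); cell (3,4); t to first gridline: x 0.4965, y 1.6000 (then +1.1547 / +2.0000)
    (2,4) via x @ 0.4965
    (2,3) via y @ 1.6000
    (1,3) via x @ 1.6512  # hit
  → r_1 = 1.6512
beam 2: φ=-45°, α=300°
  direction (0.5000, -0.8660); cell (3,4); t to first gridline: x 1.1400, y 0.9238 (then +2.0000 / +1.1547)
    (3,3) via y @ 0.9238
    (4,3) via x @ 1.1400
    (4,2) via y @ 2.0785
    (5,2) via x @ 3.1400
    (5,1) via y @ 3.2332
    (5,0) via y @ 4.3879  # hit
  → r_2 = 4.3879
beam 3: φ=45°, α=30°
  direction (0.8660, 0.5000); cell (3,4); t to first gridline: x 0.6582, y 0.4000 (then +1.1547 / +2.0000)
    (3,5) via y @ 0.4000  # hit
  → r_3 = 0.4000
beam 4: φ=135°, α=120°
  direction (-0.5000, 0.8660); cell (3,4); t to first gridline: x 0.8600, y 0.2309 (then +2.0000 / +1.1547)
    (3,5) via y @ 0.2309  # hit
  → r_4 = 0.2309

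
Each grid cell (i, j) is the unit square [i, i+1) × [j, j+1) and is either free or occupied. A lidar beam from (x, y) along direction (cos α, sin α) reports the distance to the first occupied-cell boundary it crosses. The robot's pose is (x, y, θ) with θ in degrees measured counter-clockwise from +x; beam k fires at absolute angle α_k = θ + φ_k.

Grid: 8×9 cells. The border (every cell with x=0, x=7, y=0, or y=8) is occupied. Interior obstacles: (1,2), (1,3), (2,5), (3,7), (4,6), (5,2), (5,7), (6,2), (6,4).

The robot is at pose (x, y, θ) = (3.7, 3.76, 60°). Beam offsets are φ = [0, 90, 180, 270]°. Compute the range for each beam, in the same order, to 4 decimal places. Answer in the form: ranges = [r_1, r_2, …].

beam 1: φ=0°, α=60°
  cosα=0.5000 sinα=0.8660 | (3,3) | tMaxX 0.6000 tMaxY 0.2771 | tΔX 2.0000 tΔY 1.1547
    t=0.2771 [y] (3,4)
    t=0.6000 [x] (4,4)
    t=1.4318 [y] (4,5)
    t=2.5865 [y] (4,6) — stop
  → r_1 = 2.5865
beam 2: φ=90°, α=150°
  cosα=-0.8660 sinα=0.5000 | (3,3) | tMaxX 0.8083 tMaxY 0.4800 | tΔX 1.1547 tΔY 2.0000
    t=0.4800 [y] (3,4)
    t=0.8083 [x] (2,4)
    t=1.9630 [x] (1,4)
    t=2.4800 [y] (1,5)
    t=3.1177 [x] (0,5) — stop
  → r_2 = 3.1177
beam 3: φ=180°, α=240°
  cosα=-0.5000 sinα=-0.8660 | (3,3) | tMaxX 1.4000 tMaxY 0.8776 | tΔX 2.0000 tΔY 1.1547
    t=0.8776 [y] (3,2)
    t=1.4000 [x] (2,2)
    t=2.0323 [y] (2,1)
    t=3.1870 [y] (2,0) — stop
  → r_3 = 3.1870
beam 4: φ=270°, α=330°
  cosα=0.8660 sinα=-0.5000 | (3,3) | tMaxX 0.3464 tMaxY 1.5200 | tΔX 1.1547 tΔY 2.0000
    t=0.3464 [x] (4,3)
    t=1.5011 [x] (5,3)
    t=1.5200 [y] (5,2) — stop
  → r_4 = 1.5200

ranges = [2.5865, 3.1177, 3.1870, 1.5200]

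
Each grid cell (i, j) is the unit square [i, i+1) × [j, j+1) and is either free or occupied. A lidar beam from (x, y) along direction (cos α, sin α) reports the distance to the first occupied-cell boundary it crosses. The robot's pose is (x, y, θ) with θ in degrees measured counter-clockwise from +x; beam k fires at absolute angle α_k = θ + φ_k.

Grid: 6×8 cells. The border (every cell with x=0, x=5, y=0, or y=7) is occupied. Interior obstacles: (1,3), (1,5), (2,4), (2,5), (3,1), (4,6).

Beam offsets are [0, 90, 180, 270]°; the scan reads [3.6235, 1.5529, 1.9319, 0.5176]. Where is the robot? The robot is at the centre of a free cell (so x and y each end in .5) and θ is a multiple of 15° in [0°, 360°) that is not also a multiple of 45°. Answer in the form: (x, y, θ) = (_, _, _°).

(x, y, θ) = (3.5, 4.5, 255°)

Candidates: 18 free-cell centres × 16 headings = 288 poses. Raycast each; keep the one whose scan matches to 4 dp.
  (1.5, 4.5, 75°): beam 1 = 0.5176 ≠ 3.6235 ✗
  (3.5, 5.5, 195°): beam 1 = 0.5176 ≠ 3.6235 ✗
  (4.5, 1.5, 330°): beam 1 = 0.5774 ≠ 3.6235 ✗
  …
  (3.5, 4.5, 255°): r_1=3.6235, r_2=1.5529, r_3=1.9319, r_4=0.5176 — all match ✓
Unique over the lattice → pose = (3.5, 4.5, 255°).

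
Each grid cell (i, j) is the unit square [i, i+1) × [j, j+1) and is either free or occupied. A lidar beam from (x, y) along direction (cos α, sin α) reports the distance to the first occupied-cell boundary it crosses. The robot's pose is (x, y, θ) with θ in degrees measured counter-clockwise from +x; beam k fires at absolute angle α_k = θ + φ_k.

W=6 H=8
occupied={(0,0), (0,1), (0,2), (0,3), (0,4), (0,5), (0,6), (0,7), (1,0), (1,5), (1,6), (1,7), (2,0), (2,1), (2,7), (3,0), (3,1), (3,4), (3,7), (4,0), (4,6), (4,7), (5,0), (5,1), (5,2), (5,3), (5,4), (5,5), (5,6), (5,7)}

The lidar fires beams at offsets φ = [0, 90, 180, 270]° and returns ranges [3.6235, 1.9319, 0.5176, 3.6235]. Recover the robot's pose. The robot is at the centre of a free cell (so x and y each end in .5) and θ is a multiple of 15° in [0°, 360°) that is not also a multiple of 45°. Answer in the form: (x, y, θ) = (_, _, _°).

Candidates: 18 free-cell centres × 16 headings = 288 poses. Raycast each; keep the one whose scan matches to 4 dp.
  (3.5, 5.5, 15°): beam 1 = 1.5529 ≠ 3.6235 ✗
  (4.5, 5.5, 75°): beam 1 = 0.5176 ≠ 3.6235 ✗
  (3.5, 5.5, 30°): beam 1 = 1.0000 ≠ 3.6235 ✗
  …
  (4.5, 3.5, 195°): r_1=3.6235, r_2=1.9319, r_3=0.5176, r_4=3.6235 — all match ✓
No second candidate reproduces the full scan.

(x, y, θ) = (4.5, 3.5, 195°)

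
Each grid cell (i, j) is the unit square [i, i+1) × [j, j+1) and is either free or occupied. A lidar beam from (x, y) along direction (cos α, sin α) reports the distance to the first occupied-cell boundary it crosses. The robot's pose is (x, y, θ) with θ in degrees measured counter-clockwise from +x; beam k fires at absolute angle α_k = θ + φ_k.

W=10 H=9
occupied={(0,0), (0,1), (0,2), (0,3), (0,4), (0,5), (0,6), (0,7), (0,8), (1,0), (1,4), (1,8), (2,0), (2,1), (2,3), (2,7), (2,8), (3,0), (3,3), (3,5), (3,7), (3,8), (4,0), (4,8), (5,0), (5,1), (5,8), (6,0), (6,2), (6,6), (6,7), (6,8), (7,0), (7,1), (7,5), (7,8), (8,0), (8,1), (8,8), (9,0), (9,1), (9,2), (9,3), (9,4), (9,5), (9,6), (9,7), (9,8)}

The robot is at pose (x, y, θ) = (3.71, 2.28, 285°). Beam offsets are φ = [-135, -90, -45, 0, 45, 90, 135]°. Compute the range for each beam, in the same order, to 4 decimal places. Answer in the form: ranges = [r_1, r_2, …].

beam 1: φ=-135°, α=150°
  direction (-0.8660, 0.5000); cell (3,2); t to first gridline: x 0.8198, y 1.4400 (then +1.1547 / +2.0000)
    (2,2) via x @ 0.8198
    (2,3) via y @ 1.4400  # hit
  → r_1 = 1.4400
beam 2: φ=-90°, α=195°
  direction (-0.9659, -0.2588); cell (3,2); t to first gridline: x 0.7350, y 1.0818 (then +1.0353 / +3.8637)
    (2,2) via x @ 0.7350
    (2,1) via y @ 1.0818  # hit
  → r_2 = 1.0818
beam 3: φ=-45°, α=240°
  direction (-0.5000, -0.8660); cell (3,2); t to first gridline: x 1.4200, y 0.3233 (then +2.0000 / +1.1547)
    (3,1) via y @ 0.3233
    (2,1) via x @ 1.4200  # hit
  → r_3 = 1.4200
beam 4: φ=0°, α=285°
  direction (0.2588, -0.9659); cell (3,2); t to first gridline: x 1.1205, y 0.2899 (then +3.8637 / +1.0353)
    (3,1) via y @ 0.2899
    (4,1) via x @ 1.1205
    (4,0) via y @ 1.3252  # hit
  → r_4 = 1.3252
beam 5: φ=45°, α=330°
  direction (0.8660, -0.5000); cell (3,2); t to first gridline: x 0.3349, y 0.5600 (then +1.1547 / +2.0000)
    (4,2) via x @ 0.3349
    (4,1) via y @ 0.5600
    (5,1) via x @ 1.4896  # hit
  → r_5 = 1.4896
beam 6: φ=90°, α=15°
  direction (0.9659, 0.2588); cell (3,2); t to first gridline: x 0.3002, y 2.7819 (then +1.0353 / +3.8637)
    (4,2) via x @ 0.3002
    (5,2) via x @ 1.3355
    (6,2) via x @ 2.3708  # hit
  → r_6 = 2.3708
beam 7: φ=135°, α=60°
  direction (0.5000, 0.8660); cell (3,2); t to first gridline: x 0.5800, y 0.8314 (then +2.0000 / +1.1547)
    (4,2) via x @ 0.5800
    (4,3) via y @ 0.8314
    (4,4) via y @ 1.9861
    (5,4) via x @ 2.5800
    (5,5) via y @ 3.1408
    (5,6) via y @ 4.2955
    (6,6) via x @ 4.5800  # hit
  → r_7 = 4.5800

ranges = [1.4400, 1.0818, 1.4200, 1.3252, 1.4896, 2.3708, 4.5800]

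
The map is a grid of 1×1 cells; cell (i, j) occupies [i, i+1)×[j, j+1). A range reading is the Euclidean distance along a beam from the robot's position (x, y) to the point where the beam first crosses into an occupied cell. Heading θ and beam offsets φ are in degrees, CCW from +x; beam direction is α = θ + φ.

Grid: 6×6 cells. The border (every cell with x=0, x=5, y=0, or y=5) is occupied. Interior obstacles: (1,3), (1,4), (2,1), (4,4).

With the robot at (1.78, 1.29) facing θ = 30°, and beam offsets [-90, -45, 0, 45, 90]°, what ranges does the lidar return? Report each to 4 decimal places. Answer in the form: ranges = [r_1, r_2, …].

beam 1: φ=-90°, α=300°
  cosα=0.5000 sinα=-0.8660 | (1,1) | tMaxX 0.4400 tMaxY 0.3349 | tΔX 2.0000 tΔY 1.1547
    t=0.3349 [y] (1,0) — stop
  → r_1 = 0.3349
beam 2: φ=-45°, α=345°
  cosα=0.9659 sinα=-0.2588 | (1,1) | tMaxX 0.2278 tMaxY 1.1205 | tΔX 1.0353 tΔY 3.8637
    t=0.2278 [x] (2,1) — stop
  → r_2 = 0.2278
beam 3: φ=0°, α=30°
  cosα=0.8660 sinα=0.5000 | (1,1) | tMaxX 0.2540 tMaxY 1.4200 | tΔX 1.1547 tΔY 2.0000
    t=0.2540 [x] (2,1) — stop
  → r_3 = 0.2540
beam 4: φ=45°, α=75°
  cosα=0.2588 sinα=0.9659 | (1,1) | tMaxX 0.8500 tMaxY 0.7350 | tΔX 3.8637 tΔY 1.0353
    t=0.7350 [y] (1,2)
    t=0.8500 [x] (2,2)
    t=1.7703 [y] (2,3)
    t=2.8056 [y] (2,4)
    t=3.8409 [y] (2,5) — stop
  → r_4 = 3.8409
beam 5: φ=90°, α=120°
  cosα=-0.5000 sinα=0.8660 | (1,1) | tMaxX 1.5600 tMaxY 0.8198 | tΔX 2.0000 tΔY 1.1547
    t=0.8198 [y] (1,2)
    t=1.5600 [x] (0,2) — stop
  → r_5 = 1.5600

ranges = [0.3349, 0.2278, 0.2540, 3.8409, 1.5600]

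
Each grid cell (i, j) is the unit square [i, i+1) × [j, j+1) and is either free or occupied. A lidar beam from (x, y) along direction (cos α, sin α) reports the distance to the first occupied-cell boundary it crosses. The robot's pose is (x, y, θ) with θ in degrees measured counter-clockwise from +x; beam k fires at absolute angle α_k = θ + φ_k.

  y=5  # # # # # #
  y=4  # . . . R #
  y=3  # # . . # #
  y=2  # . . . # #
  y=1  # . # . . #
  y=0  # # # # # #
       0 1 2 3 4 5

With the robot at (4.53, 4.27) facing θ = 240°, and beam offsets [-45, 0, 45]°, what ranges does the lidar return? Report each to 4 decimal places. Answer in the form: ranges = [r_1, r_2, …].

ranges = [2.6192, 0.3118, 0.2795]

beam 1: φ=-45°, α=195°
  direction (-0.9659, -0.2588); cell (4,4); t to first gridline: x 0.5487, y 1.0432 (then +1.0353 / +3.8637)
    (3,4) via x @ 0.5487
    (3,3) via y @ 1.0432
    (2,3) via x @ 1.5840
    (1,3) via x @ 2.6192  # hit
  → r_1 = 2.6192
beam 2: φ=0°, α=240°
  direction (-0.5000, -0.8660); cell (4,4); t to first gridline: x 1.0600, y 0.3118 (then +2.0000 / +1.1547)
    (4,3) via y @ 0.3118  # hit
  → r_2 = 0.3118
beam 3: φ=45°, α=285°
  direction (0.2588, -0.9659); cell (4,4); t to first gridline: x 1.8159, y 0.2795 (then +3.8637 / +1.0353)
    (4,3) via y @ 0.2795  # hit
  → r_3 = 0.2795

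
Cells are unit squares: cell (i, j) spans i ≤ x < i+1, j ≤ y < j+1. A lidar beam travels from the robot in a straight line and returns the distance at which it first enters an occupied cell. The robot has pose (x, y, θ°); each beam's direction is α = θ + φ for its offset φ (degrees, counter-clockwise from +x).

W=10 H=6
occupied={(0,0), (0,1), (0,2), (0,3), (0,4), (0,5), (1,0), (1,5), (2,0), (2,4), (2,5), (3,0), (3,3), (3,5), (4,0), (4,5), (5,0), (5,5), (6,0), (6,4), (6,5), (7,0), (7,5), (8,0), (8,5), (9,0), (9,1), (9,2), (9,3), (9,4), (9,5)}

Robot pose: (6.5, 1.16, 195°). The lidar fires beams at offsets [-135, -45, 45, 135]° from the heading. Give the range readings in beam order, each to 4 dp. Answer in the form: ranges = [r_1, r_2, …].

ranges = [4.4341, 3.6800, 0.1848, 0.3200]

beam 1: φ=-135°, α=60°
  direction (0.5000, 0.8660); cell (6,1); t to first gridline: x 1.0000, y 0.9699 (then +2.0000 / +1.1547)
    (6,2) via y @ 0.9699
    (7,2) via x @ 1.0000
    (7,3) via y @ 2.1246
    (8,3) via x @ 3.0000
    (8,4) via y @ 3.2793
    (8,5) via y @ 4.4341  # hit
  → r_1 = 4.4341
beam 2: φ=-45°, α=150°
  direction (-0.8660, 0.5000); cell (6,1); t to first gridline: x 0.5774, y 1.6800 (then +1.1547 / +2.0000)
    (5,1) via x @ 0.5774
    (5,2) via y @ 1.6800
    (4,2) via x @ 1.7321
    (3,2) via x @ 2.8868
    (3,3) via y @ 3.6800  # hit
  → r_2 = 3.6800
beam 3: φ=45°, α=240°
  direction (-0.5000, -0.8660); cell (6,1); t to first gridline: x 1.0000, y 0.1848 (then +2.0000 / +1.1547)
    (6,0) via y @ 0.1848  # hit
  → r_3 = 0.1848
beam 4: φ=135°, α=330°
  direction (0.8660, -0.5000); cell (6,1); t to first gridline: x 0.5774, y 0.3200 (then +1.1547 / +2.0000)
    (6,0) via y @ 0.3200  # hit
  → r_4 = 0.3200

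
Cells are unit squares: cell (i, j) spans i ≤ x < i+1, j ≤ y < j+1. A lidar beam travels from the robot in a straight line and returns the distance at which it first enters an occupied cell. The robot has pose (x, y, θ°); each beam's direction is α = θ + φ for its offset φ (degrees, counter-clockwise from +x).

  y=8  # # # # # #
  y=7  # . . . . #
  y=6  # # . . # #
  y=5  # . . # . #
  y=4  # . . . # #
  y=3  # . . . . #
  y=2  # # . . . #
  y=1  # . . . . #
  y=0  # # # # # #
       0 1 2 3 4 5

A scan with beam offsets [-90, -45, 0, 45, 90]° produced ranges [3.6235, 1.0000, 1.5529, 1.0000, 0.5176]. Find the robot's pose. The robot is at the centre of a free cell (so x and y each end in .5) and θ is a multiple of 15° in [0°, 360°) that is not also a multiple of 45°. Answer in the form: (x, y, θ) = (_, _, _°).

Candidates: 23 free-cell centres × 16 headings = 368 poses. Raycast each; keep the one whose scan matches to 4 dp.
  (4.5, 7.5, 300°): beam 1 = 2.8868 ≠ 3.6235 ✗
  (2.5, 6.5, 300°): beam 1 = 0.5774 ≠ 3.6235 ✗
  (3.5, 3.5, 345°): beam 1 = 2.5882 ≠ 3.6235 ✗
  (4.5, 7.5, 240°): beam 1 = 1.0000 ≠ 3.6235 ✗
  (1.5, 7.5, 150°): beam 1 = 0.5774 ≠ 3.6235 ✗
  …
  (2.5, 1.5, 165°): r_1=3.6235, r_2=1.0000, r_3=1.5529, r_4=1.0000, r_5=0.5176 — all match ✓
Unique over the lattice → pose = (2.5, 1.5, 165°).

(x, y, θ) = (2.5, 1.5, 165°)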